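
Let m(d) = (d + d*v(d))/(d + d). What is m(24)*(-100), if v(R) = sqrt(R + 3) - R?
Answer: 1150 - 150*sqrt(3) ≈ 890.19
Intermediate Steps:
v(R) = sqrt(3 + R) - R
m(d) = (d + d*(sqrt(3 + d) - d))/(2*d) (m(d) = (d + d*(sqrt(3 + d) - d))/(d + d) = (d + d*(sqrt(3 + d) - d))/((2*d)) = (d + d*(sqrt(3 + d) - d))*(1/(2*d)) = (d + d*(sqrt(3 + d) - d))/(2*d))
m(24)*(-100) = (1/2 + sqrt(3 + 24)/2 - 1/2*24)*(-100) = (1/2 + sqrt(27)/2 - 12)*(-100) = (1/2 + (3*sqrt(3))/2 - 12)*(-100) = (1/2 + 3*sqrt(3)/2 - 12)*(-100) = (-23/2 + 3*sqrt(3)/2)*(-100) = 1150 - 150*sqrt(3)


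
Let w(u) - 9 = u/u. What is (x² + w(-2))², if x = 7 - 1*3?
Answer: 676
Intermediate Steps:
x = 4 (x = 7 - 3 = 4)
w(u) = 10 (w(u) = 9 + u/u = 9 + 1 = 10)
(x² + w(-2))² = (4² + 10)² = (16 + 10)² = 26² = 676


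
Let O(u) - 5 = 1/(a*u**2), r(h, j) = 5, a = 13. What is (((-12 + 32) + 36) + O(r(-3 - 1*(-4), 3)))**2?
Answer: 393070276/105625 ≈ 3721.4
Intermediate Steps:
O(u) = 5 + 1/(13*u**2)
(((-12 + 32) + 36) + O(r(-3 - 1*(-4), 3)))**2 = (((-12 + 32) + 36) + (5 + (1/13)/5**2))**2 = ((20 + 36) + (5 + (1/13)*(1/25)))**2 = (56 + (5 + 1/325))**2 = (56 + 1626/325)**2 = (19826/325)**2 = 393070276/105625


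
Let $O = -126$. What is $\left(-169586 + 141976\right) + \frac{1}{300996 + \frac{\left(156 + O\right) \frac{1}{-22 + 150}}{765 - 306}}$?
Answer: $- \frac{81376411819778}{2947352837} \approx -27610.0$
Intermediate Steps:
$\left(-169586 + 141976\right) + \frac{1}{300996 + \frac{\left(156 + O\right) \frac{1}{-22 + 150}}{765 - 306}} = \left(-169586 + 141976\right) + \frac{1}{300996 + \frac{\left(156 - 126\right) \frac{1}{-22 + 150}}{765 - 306}} = -27610 + \frac{1}{300996 + \frac{30 \cdot \frac{1}{128}}{459}} = -27610 + \frac{1}{300996 + 30 \cdot \frac{1}{128} \cdot \frac{1}{459}} = -27610 + \frac{1}{300996 + \frac{15}{64} \cdot \frac{1}{459}} = -27610 + \frac{1}{300996 + \frac{5}{9792}} = -27610 + \frac{1}{\frac{2947352837}{9792}} = -27610 + \frac{9792}{2947352837} = - \frac{81376411819778}{2947352837}$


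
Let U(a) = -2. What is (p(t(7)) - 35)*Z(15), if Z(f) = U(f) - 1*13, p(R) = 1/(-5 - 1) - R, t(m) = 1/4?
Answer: 2125/4 ≈ 531.25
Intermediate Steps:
t(m) = 1/4
p(R) = -1/6 - R (p(R) = 1/(-6) - R = -1/6 - R)
Z(f) = -15 (Z(f) = -2 - 1*13 = -2 - 13 = -15)
(p(t(7)) - 35)*Z(15) = ((-1/6 - 1*1/4) - 35)*(-15) = ((-1/6 - 1/4) - 35)*(-15) = (-5/12 - 35)*(-15) = -425/12*(-15) = 2125/4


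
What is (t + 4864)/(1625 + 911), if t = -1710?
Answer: 1577/1268 ≈ 1.2437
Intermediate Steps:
(t + 4864)/(1625 + 911) = (-1710 + 4864)/(1625 + 911) = 3154/2536 = 3154*(1/2536) = 1577/1268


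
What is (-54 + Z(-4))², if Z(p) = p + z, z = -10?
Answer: 4624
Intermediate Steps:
Z(p) = -10 + p (Z(p) = p - 10 = -10 + p)
(-54 + Z(-4))² = (-54 + (-10 - 4))² = (-54 - 14)² = (-68)² = 4624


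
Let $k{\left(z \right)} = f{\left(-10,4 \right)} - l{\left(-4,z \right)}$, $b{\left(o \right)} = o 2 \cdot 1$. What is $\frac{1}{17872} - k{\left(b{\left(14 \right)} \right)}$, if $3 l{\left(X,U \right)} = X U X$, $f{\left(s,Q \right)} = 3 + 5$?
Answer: $\frac{7577731}{53616} \approx 141.33$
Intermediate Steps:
$f{\left(s,Q \right)} = 8$
$b{\left(o \right)} = 2 o$ ($b{\left(o \right)} = 2 o 1 = 2 o$)
$l{\left(X,U \right)} = \frac{U X^{2}}{3}$ ($l{\left(X,U \right)} = \frac{X U X}{3} = \frac{U X X}{3} = \frac{U X^{2}}{3}$)
$k{\left(z \right)} = 8 - \frac{16 z}{3}$ ($k{\left(z \right)} = 8 - \frac{z \left(-4\right)^{2}}{3} = 8 - \frac{1}{3} z 16 = 8 - \frac{16 z}{3}$)
$\frac{1}{17872} - k{\left(b{\left(14 \right)} \right)} = \frac{1}{17872} - \left(8 - \frac{16 \cdot 2 \cdot 14}{3}\right) = \frac{1}{17872} - \left(8 - \frac{448}{3}\right) = \frac{1}{17872} - - \frac{424}{3} = \frac{1}{17872} + \frac{424}{3} = \frac{7577731}{53616}$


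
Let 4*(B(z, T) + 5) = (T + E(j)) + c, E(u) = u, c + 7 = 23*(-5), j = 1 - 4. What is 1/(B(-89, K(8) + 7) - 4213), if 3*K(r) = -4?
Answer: -6/25487 ≈ -0.00023541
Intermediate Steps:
K(r) = -4/3 (K(r) = (1/3)*(-4) = -4/3)
j = -3
c = -122 (c = -7 + 23*(-5) = -7 - 115 = -122)
B(z, T) = -145/4 + T/4 (B(z, T) = -5 + ((T - 3) - 122)/4 = -5 + ((-3 + T) - 122)/4 = -5 + (-125 + T)/4 = -5 + (-125/4 + T/4) = -145/4 + T/4)
1/(B(-89, K(8) + 7) - 4213) = 1/((-145/4 + (-4/3 + 7)/4) - 4213) = 1/((-145/4 + (1/4)*(17/3)) - 4213) = 1/((-145/4 + 17/12) - 4213) = 1/(-209/6 - 4213) = 1/(-25487/6) = -6/25487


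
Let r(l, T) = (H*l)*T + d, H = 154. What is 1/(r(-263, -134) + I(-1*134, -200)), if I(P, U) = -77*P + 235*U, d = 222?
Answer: 1/5390808 ≈ 1.8550e-7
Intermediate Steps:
r(l, T) = 222 + 154*T*l (r(l, T) = (154*l)*T + 222 = 154*T*l + 222 = 222 + 154*T*l)
1/(r(-263, -134) + I(-1*134, -200)) = 1/((222 + 154*(-134)*(-263)) + (-(-77)*134 + 235*(-200))) = 1/((222 + 5427268) + (-77*(-134) - 47000)) = 1/(5427490 + (10318 - 47000)) = 1/(5427490 - 36682) = 1/5390808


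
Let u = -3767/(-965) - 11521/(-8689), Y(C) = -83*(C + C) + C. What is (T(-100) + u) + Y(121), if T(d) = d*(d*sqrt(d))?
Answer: -167360379797/8384885 + 100000*I ≈ -19960.0 + 1.0e+5*I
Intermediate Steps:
Y(C) = -165*C (Y(C) = -166*C + C = -165*C)
u = 43849228/8384885 (u = -3767*(-1/965) - 11521*(-1/8689) = 3767/965 + 11521/8689 = 43849228/8384885 ≈ 5.2296)
T(d) = d**(5/2) (T(d) = d*d**(3/2) = d**(5/2))
(T(-100) + u) + Y(121) = ((-100)**(5/2) + 43849228/8384885) - 165*121 = (100000*I + 43849228/8384885) - 19965 = (43849228/8384885 + 100000*I) - 19965 = -167360379797/8384885 + 100000*I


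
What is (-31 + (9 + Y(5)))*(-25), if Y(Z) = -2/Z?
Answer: 560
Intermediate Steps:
(-31 + (9 + Y(5)))*(-25) = (-31 + (9 - 2/5))*(-25) = (-31 + 43/5)*(-25) = -112/5*(-25) = 560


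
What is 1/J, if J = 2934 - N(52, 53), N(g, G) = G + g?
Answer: 1/2829 ≈ 0.00035348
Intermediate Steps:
J = 2829 (J = 2934 - (53 + 52) = 2934 - 1*105 = 2934 - 105 = 2829)
1/J = 1/2829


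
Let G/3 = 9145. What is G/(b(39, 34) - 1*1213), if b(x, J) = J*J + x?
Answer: -9145/6 ≈ -1524.2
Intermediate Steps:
b(x, J) = x + J² (b(x, J) = J² + x = x + J²)
G = 27435 (G = 3*9145 = 27435)
G/(b(39, 34) - 1*1213) = 27435/((39 + 34²) - 1*1213) = 27435/((39 + 1156) - 1213) = 27435/(1195 - 1213) = 27435/(-18) = 27435*(-1/18) = -9145/6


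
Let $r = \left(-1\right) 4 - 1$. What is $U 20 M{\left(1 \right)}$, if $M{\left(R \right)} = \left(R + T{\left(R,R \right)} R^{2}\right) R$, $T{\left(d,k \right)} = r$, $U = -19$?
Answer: $1520$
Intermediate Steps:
$r = -5$ ($r = -4 - 1 = -5$)
$T{\left(d,k \right)} = -5$
$M{\left(R \right)} = R \left(R - 5 R^{2}\right)$ ($M{\left(R \right)} = \left(R - 5 R^{2}\right) R = R \left(R - 5 R^{2}\right)$)
$U 20 M{\left(1 \right)} = \left(-19\right) 20 \cdot 1^{2} \left(1 - 5\right) = - 380 \cdot 1 \left(1 - 5\right) = - 380 \cdot 1 \left(-4\right) = \left(-380\right) \left(-4\right) = 1520$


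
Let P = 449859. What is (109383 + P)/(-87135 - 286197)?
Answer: -93207/62222 ≈ -1.4980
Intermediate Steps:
(109383 + P)/(-87135 - 286197) = (109383 + 449859)/(-87135 - 286197) = 559242/(-373332) = 559242*(-1/373332) = -93207/62222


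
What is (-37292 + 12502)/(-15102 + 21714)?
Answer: -12395/3306 ≈ -3.7492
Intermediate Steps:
(-37292 + 12502)/(-15102 + 21714) = -24790/6612 = -24790*1/6612 = -12395/3306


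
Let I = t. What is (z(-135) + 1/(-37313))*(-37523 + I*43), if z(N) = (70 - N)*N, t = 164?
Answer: 31465490436996/37313 ≈ 8.4328e+8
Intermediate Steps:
I = 164
z(N) = N*(70 - N)
(z(-135) + 1/(-37313))*(-37523 + I*43) = (-135*(70 - 1*(-135)) + 1/(-37313))*(-37523 + 164*43) = (-135*(70 + 135) - 1/37313)*(-37523 + 7052) = (-135*205 - 1/37313)*(-30471) = (-27675 - 1/37313)*(-30471) = -1032637276/37313*(-30471) = 31465490436996/37313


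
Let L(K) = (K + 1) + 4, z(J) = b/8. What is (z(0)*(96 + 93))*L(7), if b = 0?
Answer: 0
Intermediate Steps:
z(J) = 0 (z(J) = 0/8 = 0*(⅛) = 0)
L(K) = 5 + K (L(K) = (1 + K) + 4 = 5 + K)
(z(0)*(96 + 93))*L(7) = (0*(96 + 93))*(5 + 7) = (0*189)*12 = 0*12 = 0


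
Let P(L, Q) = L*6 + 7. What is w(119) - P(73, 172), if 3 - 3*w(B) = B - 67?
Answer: -1384/3 ≈ -461.33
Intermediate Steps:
P(L, Q) = 7 + 6*L (P(L, Q) = 6*L + 7 = 7 + 6*L)
w(B) = 70/3 - B/3 (w(B) = 1 - (B - 67)/3 = 1 - (-67 + B)/3 = 1 + (67/3 - B/3) = 70/3 - B/3)
w(119) - P(73, 172) = (70/3 - ⅓*119) - (7 + 6*73) = (70/3 - 119/3) - (7 + 438) = -49/3 - 1*445 = -49/3 - 445 = -1384/3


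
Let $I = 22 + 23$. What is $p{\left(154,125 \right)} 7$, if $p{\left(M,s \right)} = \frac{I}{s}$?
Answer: $\frac{63}{25} \approx 2.52$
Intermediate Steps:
$I = 45$
$p{\left(M,s \right)} = \frac{45}{s}$
$p{\left(154,125 \right)} 7 = \frac{45}{125} \cdot 7 = 45 \cdot \frac{1}{125} \cdot 7 = \frac{9}{25} \cdot 7 = \frac{63}{25}$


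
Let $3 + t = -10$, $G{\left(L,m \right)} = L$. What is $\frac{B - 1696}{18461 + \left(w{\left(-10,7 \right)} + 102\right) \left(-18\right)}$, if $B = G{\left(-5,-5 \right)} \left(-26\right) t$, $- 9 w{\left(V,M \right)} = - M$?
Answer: $- \frac{3386}{16611} \approx -0.20384$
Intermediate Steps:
$w{\left(V,M \right)} = \frac{M}{9}$ ($w{\left(V,M \right)} = - \frac{\left(-1\right) M}{9} = \frac{M}{9}$)
$t = -13$ ($t = -3 - 10 = -13$)
$B = -1690$ ($B = \left(-5\right) \left(-26\right) \left(-13\right) = 130 \left(-13\right) = -1690$)
$\frac{B - 1696}{18461 + \left(w{\left(-10,7 \right)} + 102\right) \left(-18\right)} = \frac{-1690 - 1696}{18461 + \left(\frac{1}{9} \cdot 7 + 102\right) \left(-18\right)} = - \frac{3386}{18461 + \left(\frac{7}{9} + 102\right) \left(-18\right)} = - \frac{3386}{18461 + \frac{925}{9} \left(-18\right)} = - \frac{3386}{18461 - 1850} = - \frac{3386}{16611}$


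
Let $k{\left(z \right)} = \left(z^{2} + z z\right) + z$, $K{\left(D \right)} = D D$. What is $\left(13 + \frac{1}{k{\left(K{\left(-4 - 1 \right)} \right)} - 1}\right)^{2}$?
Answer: $\frac{274332969}{1623076} \approx 169.02$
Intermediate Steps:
$K{\left(D \right)} = D^{2}$
$k{\left(z \right)} = z + 2 z^{2}$ ($k{\left(z \right)} = \left(z^{2} + z^{2}\right) + z = 2 z^{2} + z = z + 2 z^{2}$)
$\left(13 + \frac{1}{k{\left(K{\left(-4 - 1 \right)} \right)} - 1}\right)^{2} = \left(13 + \frac{1}{\left(-4 - 1\right)^{2} \left(1 + 2 \left(-4 - 1\right)^{2}\right) - 1}\right)^{2} = \left(13 + \frac{1}{\left(-5\right)^{2} \left(1 + 2 \left(-5\right)^{2}\right) - 1}\right)^{2} = \left(13 + \frac{1}{25 \left(1 + 2 \cdot 25\right) - 1}\right)^{2} = \left(13 + \frac{1}{25 \left(1 + 50\right) - 1}\right)^{2} = \left(13 + \frac{1}{25 \cdot 51 - 1}\right)^{2} = \left(13 + \frac{1}{1275 - 1}\right)^{2} = \left(13 + \frac{1}{1274}\right)^{2} = \left(\frac{16563}{1274}\right)^{2} = \frac{274332969}{1623076}$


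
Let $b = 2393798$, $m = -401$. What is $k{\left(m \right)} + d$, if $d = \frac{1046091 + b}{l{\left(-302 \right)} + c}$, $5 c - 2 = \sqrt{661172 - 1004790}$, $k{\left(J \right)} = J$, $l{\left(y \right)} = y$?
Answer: $- \frac{13493226771}{1308841} - \frac{17199445 i \sqrt{343618}}{2617682} \approx -10309.0 - 3851.6 i$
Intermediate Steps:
$c = \frac{2}{5} + \frac{i \sqrt{343618}}{5}$ ($c = \frac{2}{5} + \frac{\sqrt{661172 - 1004790}}{5} = \frac{2}{5} + \frac{\sqrt{-343618}}{5} = \frac{2}{5} + \frac{i \sqrt{343618}}{5} \approx 0.4 + 117.24 i$)
$d = \frac{3439889}{- \frac{1508}{5} + \frac{i \sqrt{343618}}{5}}$ ($d = \frac{1046091 + 2393798}{-302 + \left(\frac{2}{5} + \frac{i \sqrt{343618}}{5}\right)} = \frac{3439889}{- \frac{1508}{5} + \frac{i \sqrt{343618}}{5}} \approx -9908.3 - 3851.6 i$)
$k{\left(m \right)} + d = -401 - \left(\frac{12968381530}{1308841} + \frac{17199445 i \sqrt{343618}}{2617682}\right) = - \frac{13493226771}{1308841} - \frac{17199445 i \sqrt{343618}}{2617682}$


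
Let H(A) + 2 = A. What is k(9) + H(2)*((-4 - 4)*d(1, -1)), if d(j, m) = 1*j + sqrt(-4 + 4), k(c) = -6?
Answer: -6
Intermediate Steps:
H(A) = -2 + A
d(j, m) = j (d(j, m) = j + sqrt(0) = j + 0 = j)
k(9) + H(2)*((-4 - 4)*d(1, -1)) = -6 + (-2 + 2)*((-4 - 4)*1) = -6 + 0*(-8*1) = -6 + 0*(-8) = -6 + 0 = -6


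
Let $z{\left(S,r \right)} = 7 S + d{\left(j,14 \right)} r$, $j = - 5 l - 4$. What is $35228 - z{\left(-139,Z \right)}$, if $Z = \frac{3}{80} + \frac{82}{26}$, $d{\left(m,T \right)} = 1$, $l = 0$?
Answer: $\frac{37645721}{1040} \approx 36198.0$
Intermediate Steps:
$j = -4$ ($j = \left(-5\right) 0 - 4 = 0 - 4 = -4$)
$Z = \frac{3319}{1040}$ ($Z = 3 \cdot \frac{1}{80} + 82 \cdot \frac{1}{26} = \frac{3}{80} + \frac{41}{13} = \frac{3319}{1040} \approx 3.1913$)
$z{\left(S,r \right)} = r + 7 S$ ($z{\left(S,r \right)} = 7 S + 1 r = 7 S + r = r + 7 S$)
$35228 - z{\left(-139,Z \right)} = 35228 - \left(\frac{3319}{1040} + 7 \left(-139\right)\right) = 35228 - \left(\frac{3319}{1040} - 973\right) = 35228 - - \frac{1008601}{1040} = 35228 + \frac{1008601}{1040} = \frac{37645721}{1040}$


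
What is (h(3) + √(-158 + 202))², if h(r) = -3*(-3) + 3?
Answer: 188 + 48*√11 ≈ 347.20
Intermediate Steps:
h(r) = 12 (h(r) = 9 + 3 = 12)
(h(3) + √(-158 + 202))² = (12 + √(-158 + 202))² = (12 + √44)² = (12 + 2*√11)²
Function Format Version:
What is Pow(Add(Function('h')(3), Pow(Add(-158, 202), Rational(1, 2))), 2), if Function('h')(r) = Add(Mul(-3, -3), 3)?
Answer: Add(188, Mul(48, Pow(11, Rational(1, 2)))) ≈ 347.20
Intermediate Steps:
Function('h')(r) = 12 (Function('h')(r) = Add(9, 3) = 12)
Pow(Add(Function('h')(3), Pow(Add(-158, 202), Rational(1, 2))), 2) = Pow(Add(12, Pow(Add(-158, 202), Rational(1, 2))), 2) = Pow(Add(12, Pow(44, Rational(1, 2))), 2) = Pow(Add(12, Mul(2, Pow(11, Rational(1, 2)))), 2)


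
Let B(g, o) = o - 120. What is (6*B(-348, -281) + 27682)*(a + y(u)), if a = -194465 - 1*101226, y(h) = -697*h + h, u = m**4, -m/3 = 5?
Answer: -898073745716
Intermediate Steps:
m = -15 (m = -3*5 = -15)
B(g, o) = -120 + o
u = 50625 (u = (-15)**4 = 50625)
y(h) = -696*h
a = -295691 (a = -194465 - 101226 = -295691)
(6*B(-348, -281) + 27682)*(a + y(u)) = (6*(-120 - 281) + 27682)*(-295691 - 696*50625) = (6*(-401) + 27682)*(-295691 - 35235000) = (-2406 + 27682)*(-35530691) = 25276*(-35530691) = -898073745716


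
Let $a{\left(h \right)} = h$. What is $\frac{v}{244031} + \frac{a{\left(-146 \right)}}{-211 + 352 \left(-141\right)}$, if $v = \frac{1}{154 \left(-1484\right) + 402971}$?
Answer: $\frac{6214861982653}{2121694269294855} \approx 0.0029292$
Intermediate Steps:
$v = \frac{1}{174435}$ ($v = \frac{1}{-228536 + 402971} = \frac{1}{174435} \approx 5.7328 \cdot 10^{-6}$)
$\frac{v}{244031} + \frac{a{\left(-146 \right)}}{-211 + 352 \left(-141\right)} = \frac{1}{174435 \cdot 244031} - \frac{146}{-211 + 352 \left(-141\right)} = \frac{1}{174435} \cdot \frac{1}{244031} - \frac{146}{-211 - 49632} = \frac{1}{42567547485} - \frac{146}{-49843} = \frac{1}{42567547485} - - \frac{146}{49843} = \frac{1}{42567547485} + \frac{146}{49843} = \frac{6214861982653}{2121694269294855}$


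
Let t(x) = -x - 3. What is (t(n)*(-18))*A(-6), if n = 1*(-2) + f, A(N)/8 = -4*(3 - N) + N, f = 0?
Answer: -6048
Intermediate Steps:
A(N) = -96 + 40*N (A(N) = 8*(-4*(3 - N) + N) = 8*((-12 + 4*N) + N) = 8*(-12 + 5*N) = -96 + 40*N)
n = -2 (n = 1*(-2) + 0 = -2 + 0 = -2)
t(x) = -3 - x
(t(n)*(-18))*A(-6) = ((-3 - 1*(-2))*(-18))*(-96 + 40*(-6)) = ((-3 + 2)*(-18))*(-96 - 240) = -1*(-18)*(-336) = 18*(-336) = -6048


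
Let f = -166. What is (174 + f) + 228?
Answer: 236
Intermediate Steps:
(174 + f) + 228 = (174 - 166) + 228 = 8 + 228 = 236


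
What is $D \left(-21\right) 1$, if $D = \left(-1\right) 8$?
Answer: $168$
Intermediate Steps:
$D = -8$
$D \left(-21\right) 1 = \left(-8\right) \left(-21\right) 1 = 168 \cdot 1 = 168$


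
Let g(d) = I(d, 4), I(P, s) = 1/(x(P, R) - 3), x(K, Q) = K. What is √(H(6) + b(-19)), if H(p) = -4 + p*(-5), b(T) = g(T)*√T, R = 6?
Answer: √(-16456 - 22*I*√19)/22 ≈ 0.01699 - 5.831*I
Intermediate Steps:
I(P, s) = 1/(-3 + P) (I(P, s) = 1/(P - 3) = 1/(-3 + P))
g(d) = 1/(-3 + d)
b(T) = √T/(-3 + T)
H(p) = -4 - 5*p
√(H(6) + b(-19)) = √((-4 - 5*6) + √(-19)/(-3 - 19)) = √((-4 - 30) + (I*√19)/(-22)) = √(-34 + (I*√19)*(-1/22)) = √(-34 - I*√19/22)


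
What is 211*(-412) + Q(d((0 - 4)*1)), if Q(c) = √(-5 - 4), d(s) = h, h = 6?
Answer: -86932 + 3*I ≈ -86932.0 + 3.0*I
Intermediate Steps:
d(s) = 6
Q(c) = 3*I (Q(c) = √(-9) = 3*I)
211*(-412) + Q(d((0 - 4)*1)) = 211*(-412) + 3*I = -86932 + 3*I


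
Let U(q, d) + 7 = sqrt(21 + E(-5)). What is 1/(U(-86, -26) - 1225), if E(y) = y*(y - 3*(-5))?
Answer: -1232/1517853 - I*sqrt(29)/1517853 ≈ -0.00081167 - 3.5479e-6*I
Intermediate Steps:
E(y) = y*(15 + y) (E(y) = y*(y + 15) = y*(15 + y))
U(q, d) = -7 + I*sqrt(29) (U(q, d) = -7 + sqrt(21 - 5*(15 - 5)) = -7 + sqrt(21 - 5*10) = -7 + sqrt(21 - 50) = -7 + sqrt(-29) = -7 + I*sqrt(29))
1/(U(-86, -26) - 1225) = 1/((-7 + I*sqrt(29)) - 1225) = 1/(-1232 + I*sqrt(29))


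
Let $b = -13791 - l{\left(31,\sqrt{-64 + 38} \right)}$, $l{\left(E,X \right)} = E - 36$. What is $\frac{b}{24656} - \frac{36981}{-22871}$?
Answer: $\frac{298251965}{281953688} \approx 1.0578$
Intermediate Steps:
$l{\left(E,X \right)} = -36 + E$
$b = -13786$ ($b = -13791 - \left(-36 + 31\right) = -13791 - -5 = -13791 + 5 = -13786$)
$\frac{b}{24656} - \frac{36981}{-22871} = - \frac{13786}{24656} - \frac{36981}{-22871} = \left(-13786\right) \frac{1}{24656} - - \frac{36981}{22871} = - \frac{6893}{12328} + \frac{36981}{22871} = \frac{298251965}{281953688}$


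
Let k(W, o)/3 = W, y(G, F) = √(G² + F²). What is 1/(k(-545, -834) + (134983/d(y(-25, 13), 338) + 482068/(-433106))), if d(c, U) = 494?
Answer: -106977182/145795789767 ≈ -0.00073375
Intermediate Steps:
y(G, F) = √(F² + G²)
k(W, o) = 3*W
1/(k(-545, -834) + (134983/d(y(-25, 13), 338) + 482068/(-433106))) = 1/(3*(-545) + (134983/494 + 482068/(-433106))) = 1/(-1635 + (134983*(1/494) + 482068*(-1/433106))) = 1/(-1635 + (134983/494 - 241034/216553)) = 1/(-1635 + 29111902803/106977182) = 1/(-145795789767/106977182) = -106977182/145795789767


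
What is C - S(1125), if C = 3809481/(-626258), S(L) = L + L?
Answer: -1412889981/626258 ≈ -2256.1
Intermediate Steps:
S(L) = 2*L
C = -3809481/626258 (C = 3809481*(-1/626258) = -3809481/626258 ≈ -6.0829)
C - S(1125) = -3809481/626258 - 2*1125 = -3809481/626258 - 1*2250 = -3809481/626258 - 2250 = -1412889981/626258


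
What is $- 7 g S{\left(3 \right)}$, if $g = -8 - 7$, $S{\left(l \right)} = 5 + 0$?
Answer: $525$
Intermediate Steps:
$S{\left(l \right)} = 5$
$g = -15$ ($g = -8 - 7 = -15$)
$- 7 g S{\left(3 \right)} = \left(-7\right) \left(-15\right) 5 = 105 \cdot 5 = 525$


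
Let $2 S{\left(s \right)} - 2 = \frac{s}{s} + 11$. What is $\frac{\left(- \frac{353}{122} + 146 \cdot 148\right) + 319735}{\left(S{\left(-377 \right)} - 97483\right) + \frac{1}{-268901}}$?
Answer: $- \frac{11197976911193}{3197790052994} \approx -3.5018$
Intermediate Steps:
$S{\left(s \right)} = 7$ ($S{\left(s \right)} = 1 + \frac{\frac{s}{s} + 11}{2} = 1 + \frac{1 + 11}{2} = 1 + \frac{1}{2} \cdot 12 = 1 + 6 = 7$)
$\frac{\left(- \frac{353}{122} + 146 \cdot 148\right) + 319735}{\left(S{\left(-377 \right)} - 97483\right) + \frac{1}{-268901}} = \frac{\left(- \frac{353}{122} + 146 \cdot 148\right) + 319735}{\left(7 - 97483\right) + \frac{1}{-268901}} = \frac{\left(\left(-353\right) \frac{1}{122} + 21608\right) + 319735}{\left(7 - 97483\right) - \frac{1}{268901}} = \frac{\left(- \frac{353}{122} + 21608\right) + 319735}{-97476 - \frac{1}{268901}} = \frac{\frac{2635823}{122} + 319735}{- \frac{26211393877}{268901}} = \frac{41643493}{122} \left(- \frac{268901}{26211393877}\right) = - \frac{11197976911193}{3197790052994}$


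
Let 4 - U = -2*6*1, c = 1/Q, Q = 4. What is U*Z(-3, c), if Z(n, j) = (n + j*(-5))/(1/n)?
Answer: 204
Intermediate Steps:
c = ¼ (c = 1/4 = ¼ ≈ 0.25000)
U = 16 (U = 4 - (-2*6) = 4 - (-12) = 4 - 1*(-12) = 4 + 12 = 16)
Z(n, j) = n*(n - 5*j) (Z(n, j) = (n - 5*j)*n = n*(n - 5*j))
U*Z(-3, c) = 16*(-3*(-3 - 5*¼)) = 16*(-3*(-3 - 5/4)) = 16*(-3*(-17/4)) = 16*(51/4) = 204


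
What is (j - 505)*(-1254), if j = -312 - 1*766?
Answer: 1985082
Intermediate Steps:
j = -1078 (j = -312 - 766 = -1078)
(j - 505)*(-1254) = (-1078 - 505)*(-1254) = -1583*(-1254) = 1985082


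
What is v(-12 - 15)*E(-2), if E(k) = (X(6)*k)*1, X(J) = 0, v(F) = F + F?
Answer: 0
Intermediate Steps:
v(F) = 2*F
E(k) = 0 (E(k) = (0*k)*1 = 0*1 = 0)
v(-12 - 15)*E(-2) = (2*(-12 - 15))*0 = (2*(-27))*0 = -54*0 = 0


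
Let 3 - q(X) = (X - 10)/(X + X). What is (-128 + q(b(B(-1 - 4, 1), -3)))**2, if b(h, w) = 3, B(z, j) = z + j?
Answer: 552049/36 ≈ 15335.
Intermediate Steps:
B(z, j) = j + z
q(X) = 3 - (-10 + X)/(2*X) (q(X) = 3 - (X - 10)/(X + X) = 3 - (-10 + X)/(2*X))
(-128 + q(b(B(-1 - 4, 1), -3)))**2 = (-128 + (5/2 + 5/3))**2 = (-128 + 25/6)**2 = (-743/6)**2 = 552049/36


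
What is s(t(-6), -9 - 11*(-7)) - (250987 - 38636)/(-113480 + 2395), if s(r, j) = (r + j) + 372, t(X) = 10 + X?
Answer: 49534091/111085 ≈ 445.91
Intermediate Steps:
s(r, j) = 372 + j + r (s(r, j) = (j + r) + 372 = 372 + j + r)
s(t(-6), -9 - 11*(-7)) - (250987 - 38636)/(-113480 + 2395) = (372 + (-9 - 11*(-7)) + (10 - 6)) - (250987 - 38636)/(-113480 + 2395) = (372 + (-9 + 77) + 4) - 212351/(-111085) = (372 + 68 + 4) - 212351*(-1)/111085 = 444 - 1*(-212351/111085) = 444 + 212351/111085 = 49534091/111085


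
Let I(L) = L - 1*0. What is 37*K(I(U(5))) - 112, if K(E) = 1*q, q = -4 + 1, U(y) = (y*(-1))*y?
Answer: -223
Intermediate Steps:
U(y) = -y² (U(y) = (-y)*y = -y²)
q = -3
I(L) = L (I(L) = L + 0 = L)
K(E) = -3 (K(E) = 1*(-3) = -3)
37*K(I(U(5))) - 112 = 37*(-3) - 112 = -111 - 112 = -223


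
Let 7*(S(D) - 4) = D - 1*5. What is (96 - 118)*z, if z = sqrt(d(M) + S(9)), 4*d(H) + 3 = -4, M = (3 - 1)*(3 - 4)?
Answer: -11*sqrt(553)/7 ≈ -36.954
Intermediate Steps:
S(D) = 23/7 + D/7 (S(D) = 4 + (D - 1*5)/7 = 4 + (D - 5)/7 = 4 + (-5 + D)/7 = 4 + (-5/7 + D/7) = 23/7 + D/7)
M = -2 (M = 2*(-1) = -2)
d(H) = -7/4 (d(H) = -3/4 + (1/4)*(-4) = -3/4 - 1 = -7/4)
z = sqrt(553)/14 (z = sqrt(-7/4 + (23/7 + (1/7)*9)) = sqrt(-7/4 + (23/7 + 9/7)) = sqrt(-7/4 + 32/7) = sqrt(79/28) = sqrt(553)/14 ≈ 1.6797)
(96 - 118)*z = (96 - 118)*(sqrt(553)/14) = -11*sqrt(553)/7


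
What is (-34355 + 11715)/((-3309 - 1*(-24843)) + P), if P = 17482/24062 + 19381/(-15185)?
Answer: -1034029560100/983490461691 ≈ -1.0514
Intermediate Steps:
P = -100440726/182690735 (P = 17482*(1/24062) + 19381*(-1/15185) = 8741/12031 - 19381/15185 = -100440726/182690735 ≈ -0.54979)
(-34355 + 11715)/((-3309 - 1*(-24843)) + P) = (-34355 + 11715)/((-3309 - 1*(-24843)) - 100440726/182690735) = -22640/((-3309 + 24843) - 100440726/182690735) = -22640/(21534 - 100440726/182690735) = -22640/3933961846764/182690735 = -22640*182690735/3933961846764 = -1034029560100/983490461691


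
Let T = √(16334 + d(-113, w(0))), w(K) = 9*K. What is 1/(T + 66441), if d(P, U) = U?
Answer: 66441/4414390147 - √16334/4414390147 ≈ 1.5022e-5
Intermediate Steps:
T = √16334 (T = √(16334 + 9*0) = √(16334 + 0) = √16334 ≈ 127.80)
1/(T + 66441) = 1/(√16334 + 66441) = 1/(66441 + √16334)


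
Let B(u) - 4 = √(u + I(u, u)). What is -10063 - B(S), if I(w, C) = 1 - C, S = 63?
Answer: -10068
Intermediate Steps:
B(u) = 5 (B(u) = 4 + √(u + (1 - u)) = 4 + √1 = 4 + 1 = 5)
-10063 - B(S) = -10063 - 1*5 = -10063 - 5 = -10068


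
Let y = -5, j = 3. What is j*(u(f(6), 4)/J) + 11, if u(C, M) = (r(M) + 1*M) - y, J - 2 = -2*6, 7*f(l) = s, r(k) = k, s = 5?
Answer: 71/10 ≈ 7.1000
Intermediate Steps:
f(l) = 5/7 (f(l) = (⅐)*5 = 5/7)
J = -10 (J = 2 - 2*6 = 2 - 12 = -10)
u(C, M) = 5 + 2*M (u(C, M) = (M + 1*M) - 1*(-5) = (M + M) + 5 = 2*M + 5 = 5 + 2*M)
j*(u(f(6), 4)/J) + 11 = 3*((5 + 2*4)/(-10)) + 11 = 3*((5 + 8)*(-⅒)) + 11 = 3*(13*(-⅒)) + 11 = 3*(-13/10) + 11 = -39/10 + 11 = 71/10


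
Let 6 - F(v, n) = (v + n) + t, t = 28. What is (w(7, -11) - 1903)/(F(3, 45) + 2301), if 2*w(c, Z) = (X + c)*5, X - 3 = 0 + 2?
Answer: -1873/2231 ≈ -0.83953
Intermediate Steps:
X = 5 (X = 3 + (0 + 2) = 3 + 2 = 5)
F(v, n) = -22 - n - v (F(v, n) = 6 - ((v + n) + 28) = 6 - ((n + v) + 28) = 6 - (28 + n + v) = 6 + (-28 - n - v) = -22 - n - v)
w(c, Z) = 25/2 + 5*c/2 (w(c, Z) = ((5 + c)*5)/2 = (25 + 5*c)/2 = 25/2 + 5*c/2)
(w(7, -11) - 1903)/(F(3, 45) + 2301) = ((25/2 + (5/2)*7) - 1903)/((-22 - 1*45 - 1*3) + 2301) = ((25/2 + 35/2) - 1903)/((-22 - 45 - 3) + 2301) = (30 - 1903)/(-70 + 2301) = -1873/2231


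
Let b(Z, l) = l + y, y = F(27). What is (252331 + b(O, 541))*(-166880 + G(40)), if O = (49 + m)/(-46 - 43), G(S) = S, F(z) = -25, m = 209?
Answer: -42184993480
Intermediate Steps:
y = -25
O = -258/89 (O = (49 + 209)/(-46 - 43) = 258/(-89) = 258*(-1/89) = -258/89 ≈ -2.8989)
b(Z, l) = -25 + l (b(Z, l) = l - 25 = -25 + l)
(252331 + b(O, 541))*(-166880 + G(40)) = (252331 + (-25 + 541))*(-166880 + 40) = (252331 + 516)*(-166840) = 252847*(-166840) = -42184993480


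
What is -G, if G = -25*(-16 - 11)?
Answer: -675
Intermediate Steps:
G = 675 (G = -25*(-27) = 675)
-G = -1*675 = -675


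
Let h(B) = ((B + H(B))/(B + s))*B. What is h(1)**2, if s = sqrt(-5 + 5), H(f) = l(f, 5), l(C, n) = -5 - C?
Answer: 25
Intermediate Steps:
H(f) = -5 - f
s = 0 (s = sqrt(0) = 0)
h(B) = -5 (h(B) = ((B + (-5 - B))/(B + 0))*B = (-5/B)*B = -5)
h(1)**2 = (-5)**2 = 25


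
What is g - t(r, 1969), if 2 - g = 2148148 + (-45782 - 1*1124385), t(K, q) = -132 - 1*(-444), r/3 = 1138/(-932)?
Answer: -978291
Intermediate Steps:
r = -1707/466 (r = 3*(1138/(-932)) = 3*(1138*(-1/932)) = 3*(-569/466) = -1707/466 ≈ -3.6631)
t(K, q) = 312 (t(K, q) = -132 + 444 = 312)
g = -977979 (g = 2 - (2148148 + (-45782 - 1*1124385)) = 2 - (2148148 + (-45782 - 1124385)) = 2 - (2148148 - 1170167) = 2 - 1*977981 = 2 - 977981 = -977979)
g - t(r, 1969) = -977979 - 1*312 = -977979 - 312 = -978291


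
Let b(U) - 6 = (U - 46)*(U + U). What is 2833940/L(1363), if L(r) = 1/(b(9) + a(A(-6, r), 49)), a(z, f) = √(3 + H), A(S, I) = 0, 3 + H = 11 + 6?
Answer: -1870400400 + 2833940*√17 ≈ -1.8587e+9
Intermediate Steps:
H = 14 (H = -3 + (11 + 6) = -3 + 17 = 14)
a(z, f) = √17 (a(z, f) = √(3 + 14) = √17)
b(U) = 6 + 2*U*(-46 + U) (b(U) = 6 + (U - 46)*(U + U) = 6 + (-46 + U)*(2*U) = 6 + 2*U*(-46 + U))
L(r) = 1/(-660 + √17) (L(r) = 1/((6 - 92*9 + 2*9²) + √17) = 1/((6 - 828 + 2*81) + √17) = 1/((6 - 828 + 162) + √17) = 1/(-660 + √17))
2833940/L(1363) = 2833940/(-660/435583 - √17/435583)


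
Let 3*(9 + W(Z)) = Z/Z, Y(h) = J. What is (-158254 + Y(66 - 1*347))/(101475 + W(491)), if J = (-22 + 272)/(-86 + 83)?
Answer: -475012/304399 ≈ -1.5605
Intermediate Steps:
J = -250/3 (J = 250/(-3) = 250*(-1/3) = -250/3 ≈ -83.333)
Y(h) = -250/3
W(Z) = -26/3 (W(Z) = -9 + (Z/Z)/3 = -9 + (1/3)*1 = -9 + 1/3 = -26/3)
(-158254 + Y(66 - 1*347))/(101475 + W(491)) = (-158254 - 250/3)/(101475 - 26/3) = -475012/(3*304399/3) = -475012/3*3/304399 = -475012/304399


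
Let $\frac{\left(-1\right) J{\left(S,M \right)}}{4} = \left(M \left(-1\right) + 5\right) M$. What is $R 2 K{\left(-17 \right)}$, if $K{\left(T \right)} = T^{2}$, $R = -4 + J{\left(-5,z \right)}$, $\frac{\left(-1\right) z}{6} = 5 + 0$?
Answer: $2425288$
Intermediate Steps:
$z = -30$ ($z = - 6 \left(5 + 0\right) = \left(-6\right) 5 = -30$)
$J{\left(S,M \right)} = - 4 M \left(5 - M\right)$ ($J{\left(S,M \right)} = - 4 \left(M \left(-1\right) + 5\right) M = - 4 \left(- M + 5\right) M = - 4 \left(5 - M\right) M = - 4 M \left(5 - M\right)$)
$R = 4196$ ($R = -4 + 4 \left(-30\right) \left(-5 - 30\right) = -4 + 4 \left(-30\right) \left(-35\right) = -4 + 4200 = 4196$)
$R 2 K{\left(-17 \right)} = 4196 \cdot 2 \left(-17\right)^{2} = 8392 \cdot 289 = 2425288$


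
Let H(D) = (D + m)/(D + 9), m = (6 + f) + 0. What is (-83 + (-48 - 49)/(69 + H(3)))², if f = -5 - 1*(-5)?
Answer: 554367025/77841 ≈ 7121.8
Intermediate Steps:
f = 0 (f = -5 + 5 = 0)
m = 6 (m = (6 + 0) + 0 = 6 + 0 = 6)
H(D) = (6 + D)/(9 + D) (H(D) = (D + 6)/(D + 9) = (6 + D)/(9 + D))
(-83 + (-48 - 49)/(69 + H(3)))² = (-83 + (-48 - 49)/(69 + (6 + 3)/(9 + 3)))² = (-83 - 97/(69 + 9/12))² = (-83 - 97/(69 + (1/12)*9))² = (-83 - 97/(69 + ¾))² = (-83 - 97/279/4)² = (-83 - 97*4/279)² = (-83 - 388/279)² = (-23545/279)² = 554367025/77841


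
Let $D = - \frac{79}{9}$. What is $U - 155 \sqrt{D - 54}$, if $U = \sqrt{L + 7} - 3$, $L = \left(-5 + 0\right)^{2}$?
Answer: $-3 + 4 \sqrt{2} - \frac{155 i \sqrt{565}}{3} \approx 2.6569 - 1228.1 i$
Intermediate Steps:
$L = 25$ ($L = \left(-5\right)^{2} = 25$)
$D = - \frac{79}{9}$ ($D = \left(-79\right) \frac{1}{9} = - \frac{79}{9} \approx -8.7778$)
$U = -3 + 4 \sqrt{2}$ ($U = \sqrt{25 + 7} - 3 = \sqrt{32} - 3 = 4 \sqrt{2} - 3 = -3 + 4 \sqrt{2} \approx 2.6569$)
$U - 155 \sqrt{D - 54} = \left(-3 + 4 \sqrt{2}\right) - 155 \sqrt{- \frac{79}{9} - 54} = \left(-3 + 4 \sqrt{2}\right) - 155 \sqrt{- \frac{565}{9}} = \left(-3 + 4 \sqrt{2}\right) - 155 \frac{i \sqrt{565}}{3} = \left(-3 + 4 \sqrt{2}\right) - \frac{155 i \sqrt{565}}{3} = -3 + 4 \sqrt{2} - \frac{155 i \sqrt{565}}{3}$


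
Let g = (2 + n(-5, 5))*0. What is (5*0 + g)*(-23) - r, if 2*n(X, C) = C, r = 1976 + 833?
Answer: -2809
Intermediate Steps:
r = 2809
n(X, C) = C/2
g = 0 (g = (2 + (½)*5)*0 = (2 + 5/2)*0 = (9/2)*0 = 0)
(5*0 + g)*(-23) - r = (5*0 + 0)*(-23) - 1*2809 = (0 + 0)*(-23) - 2809 = 0*(-23) - 2809 = 0 - 2809 = -2809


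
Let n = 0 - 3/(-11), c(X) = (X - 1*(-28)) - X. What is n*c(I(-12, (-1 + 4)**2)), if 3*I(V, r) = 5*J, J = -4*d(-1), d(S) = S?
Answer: 84/11 ≈ 7.6364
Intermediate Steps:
J = 4 (J = -4*(-1) = 4)
I(V, r) = 20/3 (I(V, r) = (5*4)/3 = (1/3)*20 = 20/3)
c(X) = 28 (c(X) = (X + 28) - X = (28 + X) - X = 28)
n = 3/11 (n = 0 - 3*(-1/11) = 0 + 3/11 = 3/11 ≈ 0.27273)
n*c(I(-12, (-1 + 4)**2)) = (3/11)*28 = 84/11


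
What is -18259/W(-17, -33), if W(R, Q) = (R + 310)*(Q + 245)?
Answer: -18259/62116 ≈ -0.29395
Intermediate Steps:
W(R, Q) = (245 + Q)*(310 + R) (W(R, Q) = (310 + R)*(245 + Q) = (245 + Q)*(310 + R))
-18259/W(-17, -33) = -18259/(75950 + 245*(-17) + 310*(-33) - 33*(-17)) = -18259/(75950 - 4165 - 10230 + 561) = -18259/62116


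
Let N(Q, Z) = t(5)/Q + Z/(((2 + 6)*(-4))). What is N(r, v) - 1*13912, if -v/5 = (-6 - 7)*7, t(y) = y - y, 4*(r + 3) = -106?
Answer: -445639/32 ≈ -13926.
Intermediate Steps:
r = -59/2 (r = -3 + (1/4)*(-106) = -3 - 53/2 = -59/2 ≈ -29.500)
t(y) = 0
v = 455 (v = -5*(-6 - 7)*7 = -(-65)*7 = -5*(-91) = 455)
N(Q, Z) = -Z/32 (N(Q, Z) = 0/Q + Z/(((2 + 6)*(-4))) = 0 + Z/((8*(-4))) = 0 + Z/(-32) = 0 + Z*(-1/32) = 0 - Z/32 = -Z/32)
N(r, v) - 1*13912 = -1/32*455 - 1*13912 = -455/32 - 13912 = -445639/32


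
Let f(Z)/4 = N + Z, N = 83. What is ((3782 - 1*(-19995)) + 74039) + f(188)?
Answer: 98900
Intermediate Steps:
f(Z) = 332 + 4*Z (f(Z) = 4*(83 + Z) = 332 + 4*Z)
((3782 - 1*(-19995)) + 74039) + f(188) = ((3782 - 1*(-19995)) + 74039) + (332 + 4*188) = ((3782 + 19995) + 74039) + (332 + 752) = (23777 + 74039) + 1084 = 97816 + 1084 = 98900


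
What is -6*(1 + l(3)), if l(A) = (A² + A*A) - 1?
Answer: -108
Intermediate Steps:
l(A) = -1 + 2*A² (l(A) = (A² + A²) - 1 = 2*A² - 1 = -1 + 2*A²)
-6*(1 + l(3)) = -6*(1 + (-1 + 2*3²)) = -6*(1 + (-1 + 2*9)) = -6*(1 + (-1 + 18)) = -6*(1 + 17) = -6*18 = -108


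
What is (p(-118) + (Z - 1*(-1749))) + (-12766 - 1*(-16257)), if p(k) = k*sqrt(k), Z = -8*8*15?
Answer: 4280 - 118*I*sqrt(118) ≈ 4280.0 - 1281.8*I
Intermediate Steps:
Z = -960 (Z = -64*15 = -960)
p(k) = k**(3/2)
(p(-118) + (Z - 1*(-1749))) + (-12766 - 1*(-16257)) = ((-118)**(3/2) + (-960 - 1*(-1749))) + (-12766 - 1*(-16257)) = (-118*I*sqrt(118) + (-960 + 1749)) + (-12766 + 16257) = (-118*I*sqrt(118) + 789) + 3491 = (789 - 118*I*sqrt(118)) + 3491 = 4280 - 118*I*sqrt(118)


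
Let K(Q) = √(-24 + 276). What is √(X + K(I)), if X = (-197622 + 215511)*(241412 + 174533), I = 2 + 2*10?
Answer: √(7440840105 + 6*√7) ≈ 86260.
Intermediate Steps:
I = 22 (I = 2 + 20 = 22)
K(Q) = 6*√7 (K(Q) = √252 = 6*√7)
X = 7440840105 (X = 17889*415945 = 7440840105)
√(X + K(I)) = √(7440840105 + 6*√7)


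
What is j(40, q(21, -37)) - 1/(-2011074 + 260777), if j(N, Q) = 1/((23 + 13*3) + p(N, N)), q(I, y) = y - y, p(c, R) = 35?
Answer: 1750394/169778809 ≈ 0.010310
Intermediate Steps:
q(I, y) = 0
j(N, Q) = 1/97 (j(N, Q) = 1/((23 + 13*3) + 35) = 1/((23 + 39) + 35) = 1/(62 + 35) = 1/97)
j(40, q(21, -37)) - 1/(-2011074 + 260777) = 1/97 - 1/(-2011074 + 260777) = 1/97 - 1/(-1750297) = 1/97 - 1*(-1/1750297) = 1/97 + 1/1750297 = 1750394/169778809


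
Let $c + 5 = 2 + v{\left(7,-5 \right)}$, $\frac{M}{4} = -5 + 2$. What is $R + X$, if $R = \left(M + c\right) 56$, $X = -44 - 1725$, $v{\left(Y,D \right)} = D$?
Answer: $-2889$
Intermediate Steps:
$M = -12$ ($M = 4 \left(-5 + 2\right) = 4 \left(-3\right) = -12$)
$c = -8$ ($c = -5 + \left(2 - 5\right) = -5 - 3 = -8$)
$X = -1769$ ($X = -44 - 1725 = -1769$)
$R = -1120$ ($R = \left(-12 - 8\right) 56 = \left(-20\right) 56 = -1120$)
$R + X = -1120 - 1769 = -2889$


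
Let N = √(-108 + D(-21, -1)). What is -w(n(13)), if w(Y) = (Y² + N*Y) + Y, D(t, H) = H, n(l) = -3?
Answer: -6 + 3*I*√109 ≈ -6.0 + 31.321*I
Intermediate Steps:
N = I*√109 (N = √(-108 - 1) = √(-109) = I*√109 ≈ 10.44*I)
w(Y) = Y + Y² + I*Y*√109 (w(Y) = (Y² + (I*√109)*Y) + Y = (Y² + I*Y*√109) + Y = Y + Y² + I*Y*√109)
-w(n(13)) = -(-3)*(1 - 3 + I*√109) = -(-3)*(-2 + I*√109) = -(6 - 3*I*√109) = -6 + 3*I*√109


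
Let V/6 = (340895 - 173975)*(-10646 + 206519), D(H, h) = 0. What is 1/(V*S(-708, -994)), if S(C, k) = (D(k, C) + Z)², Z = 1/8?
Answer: 4/12260670435 ≈ 3.2625e-10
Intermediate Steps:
Z = ⅛ ≈ 0.12500
S(C, k) = 1/64 (S(C, k) = (0 + ⅛)² = (⅛)² = 1/64)
V = 196170726960 (V = 6*((340895 - 173975)*(-10646 + 206519)) = 6*(166920*195873) = 6*32695121160 = 196170726960)
1/(V*S(-708, -994)) = 1/(196170726960*(1/64)) = (1/196170726960)*64 = 4/12260670435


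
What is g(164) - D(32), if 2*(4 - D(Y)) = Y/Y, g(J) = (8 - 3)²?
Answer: 43/2 ≈ 21.500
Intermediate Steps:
g(J) = 25 (g(J) = 5² = 25)
D(Y) = 7/2 (D(Y) = 4 - Y/(2*Y) = 4 - ½*1 = 4 - ½ = 7/2)
g(164) - D(32) = 25 - 1*7/2 = 25 - 7/2 = 43/2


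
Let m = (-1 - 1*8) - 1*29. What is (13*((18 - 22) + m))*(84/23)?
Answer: -45864/23 ≈ -1994.1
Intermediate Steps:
m = -38 (m = (-1 - 8) - 29 = -9 - 29 = -38)
(13*((18 - 22) + m))*(84/23) = (13*((18 - 22) - 38))*(84/23) = (13*(-4 - 38))*(84*(1/23)) = (13*(-42))*(84/23) = -546*84/23 = -45864/23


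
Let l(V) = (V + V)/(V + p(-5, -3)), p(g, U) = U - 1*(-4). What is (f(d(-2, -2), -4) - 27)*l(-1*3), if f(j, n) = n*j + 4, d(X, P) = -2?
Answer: -45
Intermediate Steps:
f(j, n) = 4 + j*n (f(j, n) = j*n + 4 = 4 + j*n)
p(g, U) = 4 + U (p(g, U) = U + 4 = 4 + U)
l(V) = 2*V/(1 + V) (l(V) = (V + V)/(V + (4 - 3)) = (2*V)/(V + 1) = (2*V)/(1 + V) = 2*V/(1 + V))
(f(d(-2, -2), -4) - 27)*l(-1*3) = ((4 - 2*(-4)) - 27)*(2*(-1*3)/(1 - 1*3)) = ((4 + 8) - 27)*(2*(-3)/(1 - 3)) = (12 - 27)*(2*(-3)/(-2)) = -30*(-3)*(-1)/2 = -15*3 = -45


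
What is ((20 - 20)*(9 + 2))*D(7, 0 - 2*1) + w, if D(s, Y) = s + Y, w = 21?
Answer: 21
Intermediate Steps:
D(s, Y) = Y + s
((20 - 20)*(9 + 2))*D(7, 0 - 2*1) + w = ((20 - 20)*(9 + 2))*((0 - 2*1) + 7) + 21 = (0*11)*((0 - 2) + 7) + 21 = 0*(-2 + 7) + 21 = 0*5 + 21 = 0 + 21 = 21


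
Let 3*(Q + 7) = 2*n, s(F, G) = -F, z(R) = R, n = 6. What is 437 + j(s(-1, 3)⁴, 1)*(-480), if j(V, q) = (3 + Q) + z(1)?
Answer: -43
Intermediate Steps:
Q = -3 (Q = -7 + (2*6)/3 = -7 + (⅓)*12 = -7 + 4 = -3)
j(V, q) = 1 (j(V, q) = (3 - 3) + 1 = 0 + 1 = 1)
437 + j(s(-1, 3)⁴, 1)*(-480) = 437 + 1*(-480) = 437 - 480 = -43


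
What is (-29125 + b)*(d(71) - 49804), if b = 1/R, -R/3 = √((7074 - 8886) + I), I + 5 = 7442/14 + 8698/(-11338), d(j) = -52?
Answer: 1452056000 - 49856*I*√2025424486715/153120315 ≈ 1.4521e+9 - 463.39*I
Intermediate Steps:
I = 20865491/39683 (I = -5 + (7442/14 + 8698/(-11338)) = -5 + (7442*(1/14) + 8698*(-1/11338)) = -5 + (3721/7 - 4349/5669) = -5 + 21063906/39683 = 20865491/39683 ≈ 525.80)
R = -3*I*√2025424486715/39683 (R = -3*√((7074 - 8886) + 20865491/39683) = -3*√(-1812 + 20865491/39683) = -3*I*√2025424486715/39683 ≈ -107.59*I)
b = I*√2025424486715/153120315 (b = 1/(-3*I*√2025424486715/39683) = I*√2025424486715/153120315 ≈ 0.0092945*I)
(-29125 + b)*(d(71) - 49804) = (-29125 + I*√2025424486715/153120315)*(-52 - 49804) = (-29125 + I*√2025424486715/153120315)*(-49856) = 1452056000 - 49856*I*√2025424486715/153120315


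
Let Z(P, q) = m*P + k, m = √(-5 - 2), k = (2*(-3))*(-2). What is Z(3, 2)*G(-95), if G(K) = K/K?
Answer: 12 + 3*I*√7 ≈ 12.0 + 7.9373*I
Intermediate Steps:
k = 12 (k = -6*(-2) = 12)
G(K) = 1
m = I*√7 (m = √(-7) = I*√7 ≈ 2.6458*I)
Z(P, q) = 12 + I*P*√7 (Z(P, q) = (I*√7)*P + 12 = I*P*√7 + 12 = 12 + I*P*√7)
Z(3, 2)*G(-95) = (12 + I*3*√7)*1 = (12 + 3*I*√7)*1 = 12 + 3*I*√7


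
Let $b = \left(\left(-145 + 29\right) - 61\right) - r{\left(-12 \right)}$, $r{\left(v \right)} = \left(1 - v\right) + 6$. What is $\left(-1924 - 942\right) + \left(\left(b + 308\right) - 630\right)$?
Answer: $-3384$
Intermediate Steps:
$r{\left(v \right)} = 7 - v$
$b = -196$ ($b = \left(\left(-145 + 29\right) - 61\right) - \left(7 - -12\right) = \left(-116 - 61\right) - \left(7 + 12\right) = -177 - 19 = -196$)
$\left(-1924 - 942\right) + \left(\left(b + 308\right) - 630\right) = \left(-1924 - 942\right) + \left(\left(-196 + 308\right) - 630\right) = -2866 + \left(112 - 630\right) = -2866 - 518 = -3384$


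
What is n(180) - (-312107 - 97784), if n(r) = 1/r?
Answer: 73780381/180 ≈ 4.0989e+5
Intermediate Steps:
n(180) - (-312107 - 97784) = 1/180 - (-312107 - 97784) = 1/180 - 1*(-409891) = 1/180 + 409891 = 73780381/180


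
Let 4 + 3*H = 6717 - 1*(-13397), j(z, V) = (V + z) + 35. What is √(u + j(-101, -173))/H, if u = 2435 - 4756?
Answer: 24*I*√10/10055 ≈ 0.007548*I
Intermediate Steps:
j(z, V) = 35 + V + z
u = -2321
H = 20110/3 (H = -4/3 + (6717 - 1*(-13397))/3 = -4/3 + (6717 + 13397)/3 = -4/3 + (⅓)*20114 = -4/3 + 20114/3 = 20110/3 ≈ 6703.3)
√(u + j(-101, -173))/H = √(-2321 + (35 - 173 - 101))/(20110/3) = √(-2321 - 239)*(3/20110) = √(-2560)*(3/20110) = (16*I*√10)*(3/20110) = 24*I*√10/10055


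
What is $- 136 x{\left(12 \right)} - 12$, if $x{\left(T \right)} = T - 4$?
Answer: $-1100$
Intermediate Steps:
$x{\left(T \right)} = -4 + T$ ($x{\left(T \right)} = T - 4 = -4 + T$)
$- 136 x{\left(12 \right)} - 12 = - 136 \left(-4 + 12\right) - 12 = \left(-136\right) 8 - 12 = -1088 - 12 = -1100$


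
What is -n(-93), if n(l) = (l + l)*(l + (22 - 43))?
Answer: -21204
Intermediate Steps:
n(l) = 2*l*(-21 + l) (n(l) = (2*l)*(l - 21) = (2*l)*(-21 + l) = 2*l*(-21 + l))
-n(-93) = -2*(-93)*(-21 - 93) = -2*(-93)*(-114) = -1*21204 = -21204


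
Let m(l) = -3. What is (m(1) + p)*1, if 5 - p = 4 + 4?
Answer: -6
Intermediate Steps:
p = -3 (p = 5 - (4 + 4) = 5 - 1*8 = 5 - 8 = -3)
(m(1) + p)*1 = (-3 - 3)*1 = -6*1 = -6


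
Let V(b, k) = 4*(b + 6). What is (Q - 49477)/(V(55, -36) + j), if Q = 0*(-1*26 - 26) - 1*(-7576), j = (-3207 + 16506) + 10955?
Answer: -13967/8166 ≈ -1.7104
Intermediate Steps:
V(b, k) = 24 + 4*b (V(b, k) = 4*(6 + b) = 24 + 4*b)
j = 24254 (j = 13299 + 10955 = 24254)
Q = 7576 (Q = 0*(-26 - 26) + 7576 = 0*(-52) + 7576 = 0 + 7576 = 7576)
(Q - 49477)/(V(55, -36) + j) = (7576 - 49477)/((24 + 4*55) + 24254) = -41901/((24 + 220) + 24254) = -41901/(244 + 24254) = -41901/24498 = -41901*1/24498 = -13967/8166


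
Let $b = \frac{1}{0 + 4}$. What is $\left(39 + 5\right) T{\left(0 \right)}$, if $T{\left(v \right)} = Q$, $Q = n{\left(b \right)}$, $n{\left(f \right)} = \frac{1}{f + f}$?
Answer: $88$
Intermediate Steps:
$b = \frac{1}{4} \approx 0.25$
$n{\left(f \right)} = \frac{1}{2 f}$
$Q = 2$ ($Q = \frac{\frac{1}{\frac{1}{4}}}{2} = \frac{1}{2} \cdot 4 = 2$)
$T{\left(v \right)} = 2$
$\left(39 + 5\right) T{\left(0 \right)} = \left(39 + 5\right) 2 = 44 \cdot 2 = 88$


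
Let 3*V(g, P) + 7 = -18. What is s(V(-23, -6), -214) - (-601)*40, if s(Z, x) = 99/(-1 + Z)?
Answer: 672823/28 ≈ 24029.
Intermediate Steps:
V(g, P) = -25/3 (V(g, P) = -7/3 + (1/3)*(-18) = -7/3 - 6 = -25/3)
s(V(-23, -6), -214) - (-601)*40 = 99/(-1 - 25/3) - (-601)*40 = 99/(-28/3) - 1*(-24040) = 99*(-3/28) + 24040 = -297/28 + 24040 = 672823/28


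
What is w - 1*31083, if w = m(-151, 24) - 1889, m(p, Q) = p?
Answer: -33123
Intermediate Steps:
w = -2040 (w = -151 - 1889 = -2040)
w - 1*31083 = -2040 - 1*31083 = -2040 - 31083 = -33123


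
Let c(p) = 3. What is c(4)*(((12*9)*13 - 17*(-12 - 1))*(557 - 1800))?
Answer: -6059625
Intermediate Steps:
c(4)*(((12*9)*13 - 17*(-12 - 1))*(557 - 1800)) = 3*(((12*9)*13 - 17*(-12 - 1))*(557 - 1800)) = 3*((108*13 - 17*(-13))*(-1243)) = 3*((1404 + 221)*(-1243)) = 3*(1625*(-1243)) = 3*(-2019875) = -6059625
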